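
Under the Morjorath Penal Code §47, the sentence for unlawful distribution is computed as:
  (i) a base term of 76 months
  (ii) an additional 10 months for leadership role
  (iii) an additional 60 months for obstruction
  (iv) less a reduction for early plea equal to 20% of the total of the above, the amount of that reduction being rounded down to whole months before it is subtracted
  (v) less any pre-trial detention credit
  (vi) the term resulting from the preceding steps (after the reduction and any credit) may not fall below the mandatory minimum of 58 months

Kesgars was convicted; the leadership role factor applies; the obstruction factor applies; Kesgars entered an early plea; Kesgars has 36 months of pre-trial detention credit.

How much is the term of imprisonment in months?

81 months

Leadership role enhancement: +10 months
Obstruction enhancement: +60 months
Adjusted term: 76 months + 10 months + 60 months = 146 months
Early plea reduction: 20% of 146 months = 29 months (rounded down)
After reduction: 146 − 29 = 117 months
Less pre-trial detention credit: 117 months − 36 months = 81 months
Minimum 58 months: 81 months meets the minimum, no increase.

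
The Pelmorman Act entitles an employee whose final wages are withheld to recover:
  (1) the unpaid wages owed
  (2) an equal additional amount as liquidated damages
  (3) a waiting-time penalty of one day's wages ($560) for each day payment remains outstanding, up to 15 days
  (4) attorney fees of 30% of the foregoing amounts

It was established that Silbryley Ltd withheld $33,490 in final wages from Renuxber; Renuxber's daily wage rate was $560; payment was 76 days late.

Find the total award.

$97,994

Liquidated damages (equal amount): $33,490
Penalty days: min(76, 15) = 15
Waiting-time penalty: 15 × $560 = $8,400
Subtotal: $33,490 + $33,490 + $8,400 = $75,380
Attorney fees: 30% of $75,380 = $22,614
Total award: $75,380 + $22,614 = $97,994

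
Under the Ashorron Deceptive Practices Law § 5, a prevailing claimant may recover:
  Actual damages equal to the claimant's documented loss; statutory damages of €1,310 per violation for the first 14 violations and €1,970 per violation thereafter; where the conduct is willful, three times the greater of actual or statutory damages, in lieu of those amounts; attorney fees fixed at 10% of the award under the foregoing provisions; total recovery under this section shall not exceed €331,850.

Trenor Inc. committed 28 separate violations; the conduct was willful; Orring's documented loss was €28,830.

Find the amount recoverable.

€151,536

First 14 violations: 14 × €1,310 = €18,340
Remaining violations: (28 − 14) × €1,970 = €27,580
Statutory damages: €18,340 + €27,580 = €45,920
Greater of actual damages (€28,830) or statutory damages (€45,920): €45,920
Trebled: 3 × €45,920 = €137,760
Attorney fees: 10% of €137,760 = €13,776
Total before cap: €137,760 + €13,776 = €151,536
Cap at €331,850: €151,536 is within the cap, no reduction.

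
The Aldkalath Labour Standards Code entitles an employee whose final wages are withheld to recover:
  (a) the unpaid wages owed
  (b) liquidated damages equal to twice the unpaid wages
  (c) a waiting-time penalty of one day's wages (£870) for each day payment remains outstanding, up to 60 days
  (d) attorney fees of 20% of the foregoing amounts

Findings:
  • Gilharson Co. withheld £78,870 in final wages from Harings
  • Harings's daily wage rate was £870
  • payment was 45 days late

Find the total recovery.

Doubled: 2 × £78,870 = £157,740
Penalty days: min(45, 60) = 45
Waiting-time penalty: 45 × £870 = £39,150
Subtotal: £78,870 + £157,740 + £39,150 = £275,760
Attorney fees: 20% of £275,760 = £55,152
Total award: £275,760 + £55,152 = £330,912

£330,912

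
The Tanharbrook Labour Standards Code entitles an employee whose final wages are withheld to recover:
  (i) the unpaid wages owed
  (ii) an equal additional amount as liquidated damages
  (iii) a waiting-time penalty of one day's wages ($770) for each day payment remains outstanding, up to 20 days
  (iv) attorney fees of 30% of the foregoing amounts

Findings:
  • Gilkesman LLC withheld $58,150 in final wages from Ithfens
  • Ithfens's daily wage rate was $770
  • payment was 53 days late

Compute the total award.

Liquidated damages (equal amount): $58,150
Penalty days: min(53, 20) = 20
Waiting-time penalty: 20 × $770 = $15,400
Subtotal: $58,150 + $58,150 + $15,400 = $131,700
Attorney fees: 30% of $131,700 = $39,510
Total award: $131,700 + $39,510 = $171,210

$171,210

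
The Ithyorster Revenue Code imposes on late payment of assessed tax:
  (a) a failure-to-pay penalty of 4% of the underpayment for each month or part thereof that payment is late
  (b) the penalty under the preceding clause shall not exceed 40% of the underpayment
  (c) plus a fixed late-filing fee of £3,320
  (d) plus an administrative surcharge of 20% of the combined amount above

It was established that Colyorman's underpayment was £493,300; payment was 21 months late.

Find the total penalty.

Accrued rate: 4% × 21 = 84%, capped at 40% → 40%
Failure-to-pay penalty: 40% of £493,300 = £197,320
Penalty before surcharge: £197,320 + £3,320 = £200,640
Administrative surcharge: 20% of £200,640 = £40,128
Total penalty: £200,640 + £40,128 = £240,768

£240,768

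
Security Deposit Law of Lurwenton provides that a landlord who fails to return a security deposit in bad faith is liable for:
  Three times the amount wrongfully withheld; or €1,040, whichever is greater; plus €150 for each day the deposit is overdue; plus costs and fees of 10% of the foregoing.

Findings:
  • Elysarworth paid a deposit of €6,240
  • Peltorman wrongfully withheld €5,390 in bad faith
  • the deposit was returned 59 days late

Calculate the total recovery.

€27,522

Trebled: 3 × €5,390 = €16,170
Minimum €1,040: €16,170 meets the minimum, no increase.
Late-return penalty: 59 × €150 = €8,850
Damages plus late penalty: €16,170 + €8,850 = €25,020
Costs and fees: 10% of €25,020 = €2,502
Total recovery: €25,020 + €2,502 = €27,522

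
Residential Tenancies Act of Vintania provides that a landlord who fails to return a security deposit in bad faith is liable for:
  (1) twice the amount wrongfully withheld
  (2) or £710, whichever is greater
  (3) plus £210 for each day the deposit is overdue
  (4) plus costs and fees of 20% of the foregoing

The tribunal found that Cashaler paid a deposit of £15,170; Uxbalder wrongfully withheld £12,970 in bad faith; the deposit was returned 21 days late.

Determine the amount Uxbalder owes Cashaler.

Doubled: 2 × £12,970 = £25,940
Minimum £710: £25,940 meets the minimum, no increase.
Late-return penalty: 21 × £210 = £4,410
Damages plus late penalty: £25,940 + £4,410 = £30,350
Costs and fees: 20% of £30,350 = £6,070
Total recovery: £30,350 + £6,070 = £36,420

Recovery: £36,420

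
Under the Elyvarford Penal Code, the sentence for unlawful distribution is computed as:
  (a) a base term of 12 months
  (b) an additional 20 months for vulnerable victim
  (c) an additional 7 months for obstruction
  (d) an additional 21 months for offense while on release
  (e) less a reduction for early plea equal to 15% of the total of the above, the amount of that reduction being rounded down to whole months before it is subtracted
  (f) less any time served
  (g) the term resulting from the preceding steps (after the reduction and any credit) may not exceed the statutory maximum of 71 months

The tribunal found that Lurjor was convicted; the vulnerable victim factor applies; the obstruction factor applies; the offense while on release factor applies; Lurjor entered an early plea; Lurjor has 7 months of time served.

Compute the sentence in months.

44 months

Vulnerable victim enhancement: +20 months
Obstruction enhancement: +7 months
Offense while on release enhancement: +21 months
Adjusted term: 12 months + 20 months + 7 months + 21 months = 60 months
Early plea reduction: 15% of 60 months = 9 months (rounded down)
After reduction: 60 − 9 = 51 months
Less time served: 51 months − 7 months = 44 months
Cap at 71 months: 44 months is within the cap, no reduction.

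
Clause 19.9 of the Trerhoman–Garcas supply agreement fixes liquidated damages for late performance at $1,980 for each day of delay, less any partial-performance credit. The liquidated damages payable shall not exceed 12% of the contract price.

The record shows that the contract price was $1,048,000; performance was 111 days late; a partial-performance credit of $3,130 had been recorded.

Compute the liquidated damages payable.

$125,760

Per-day damages: 111 × $1,980 = $219,780
Less partial-performance credit: $219,780 − $3,130 = $216,650
Cap: 12% of $1,048,000 = $125,760
Cap at $125,760: $216,650 exceeds the cap → $125,760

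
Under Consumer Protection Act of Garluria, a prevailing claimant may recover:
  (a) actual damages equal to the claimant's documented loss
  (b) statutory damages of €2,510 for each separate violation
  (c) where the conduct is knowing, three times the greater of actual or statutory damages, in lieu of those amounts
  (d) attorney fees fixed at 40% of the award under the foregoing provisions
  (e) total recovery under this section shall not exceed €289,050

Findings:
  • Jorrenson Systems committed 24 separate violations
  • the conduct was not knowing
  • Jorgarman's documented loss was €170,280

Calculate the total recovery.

Statutory damages: 24 × €2,510 = €60,240
Conduct not knowing: the in-lieu enhancement does not apply.
Actual plus statutory damages: €170,280 + €60,240 = €230,520
Attorney fees: 40% of €230,520 = €92,208
Total before cap: €230,520 + €92,208 = €322,728
Cap at €289,050: €322,728 exceeds the cap → €289,050

€289,050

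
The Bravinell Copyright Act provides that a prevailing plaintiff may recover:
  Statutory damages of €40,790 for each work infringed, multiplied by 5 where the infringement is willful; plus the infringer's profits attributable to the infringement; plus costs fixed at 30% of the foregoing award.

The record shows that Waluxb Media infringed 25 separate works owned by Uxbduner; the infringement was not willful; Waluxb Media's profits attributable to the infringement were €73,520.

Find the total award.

€1,421,251

Statutory damages: 25 × €40,790 = €1,019,750
Infringement not willful: no ×5 enhancement.
Combined award: €1,019,750 + €73,520 = €1,093,270
Costs: 30% of €1,093,270 = €327,981
Award plus costs: €1,093,270 + €327,981 = €1,421,251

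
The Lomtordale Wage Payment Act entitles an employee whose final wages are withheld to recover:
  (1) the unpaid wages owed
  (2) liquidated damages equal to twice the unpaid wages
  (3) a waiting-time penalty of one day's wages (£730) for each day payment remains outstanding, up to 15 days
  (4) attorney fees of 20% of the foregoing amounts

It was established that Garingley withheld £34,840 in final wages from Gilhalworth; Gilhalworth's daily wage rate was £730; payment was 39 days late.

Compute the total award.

£138,564

Doubled: 2 × £34,840 = £69,680
Penalty days: min(39, 15) = 15
Waiting-time penalty: 15 × £730 = £10,950
Subtotal: £34,840 + £69,680 + £10,950 = £115,470
Attorney fees: 20% of £115,470 = £23,094
Total award: £115,470 + £23,094 = £138,564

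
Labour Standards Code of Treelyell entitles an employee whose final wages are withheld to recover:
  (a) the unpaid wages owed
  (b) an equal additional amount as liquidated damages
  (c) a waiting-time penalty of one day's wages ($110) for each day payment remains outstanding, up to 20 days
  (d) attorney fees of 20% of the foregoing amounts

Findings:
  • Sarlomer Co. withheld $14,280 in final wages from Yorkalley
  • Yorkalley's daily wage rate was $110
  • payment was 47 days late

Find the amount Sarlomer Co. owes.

Liquidated damages (equal amount): $14,280
Penalty days: min(47, 20) = 20
Waiting-time penalty: 20 × $110 = $2,200
Subtotal: $14,280 + $14,280 + $2,200 = $30,760
Attorney fees: 20% of $30,760 = $6,152
Total award: $30,760 + $6,152 = $36,912

Total award: $36,912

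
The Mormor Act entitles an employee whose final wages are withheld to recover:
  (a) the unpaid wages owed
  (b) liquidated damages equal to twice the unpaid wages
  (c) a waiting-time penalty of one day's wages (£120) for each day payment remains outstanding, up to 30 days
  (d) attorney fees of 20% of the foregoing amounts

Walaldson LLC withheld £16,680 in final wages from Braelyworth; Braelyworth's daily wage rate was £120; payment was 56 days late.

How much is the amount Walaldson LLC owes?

£64,368

Doubled: 2 × £16,680 = £33,360
Penalty days: min(56, 30) = 30
Waiting-time penalty: 30 × £120 = £3,600
Subtotal: £16,680 + £33,360 + £3,600 = £53,640
Attorney fees: 20% of £53,640 = £10,728
Total award: £53,640 + £10,728 = £64,368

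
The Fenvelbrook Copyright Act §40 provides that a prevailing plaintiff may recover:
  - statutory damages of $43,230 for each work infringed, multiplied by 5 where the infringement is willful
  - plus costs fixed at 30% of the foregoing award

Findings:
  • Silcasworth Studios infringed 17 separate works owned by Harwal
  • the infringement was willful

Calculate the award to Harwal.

Statutory damages: 17 × $43,230 = $734,910
Multiplied by 5: 5 × $734,910 = $3,674,550
Costs: 30% of $3,674,550 = $1,102,365
Award plus costs: $3,674,550 + $1,102,365 = $4,776,915

Award: $4,776,915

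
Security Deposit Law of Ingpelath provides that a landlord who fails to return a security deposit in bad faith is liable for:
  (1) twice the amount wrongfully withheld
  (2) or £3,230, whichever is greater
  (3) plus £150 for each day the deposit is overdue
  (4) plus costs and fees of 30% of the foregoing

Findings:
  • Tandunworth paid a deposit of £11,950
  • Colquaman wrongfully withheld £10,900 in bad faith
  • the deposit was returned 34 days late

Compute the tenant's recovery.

Doubled: 2 × £10,900 = £21,800
Minimum £3,230: £21,800 meets the minimum, no increase.
Late-return penalty: 34 × £150 = £5,100
Damages plus late penalty: £21,800 + £5,100 = £26,900
Costs and fees: 30% of £26,900 = £8,070
Total recovery: £26,900 + £8,070 = £34,970

£34,970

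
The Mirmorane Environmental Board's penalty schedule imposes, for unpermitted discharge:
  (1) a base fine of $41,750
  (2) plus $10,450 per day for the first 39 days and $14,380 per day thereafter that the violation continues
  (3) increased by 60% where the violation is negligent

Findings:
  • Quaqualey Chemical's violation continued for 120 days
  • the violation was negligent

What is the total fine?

$2,582,528

First 39 days: 39 × $10,450 = $407,550
Remaining days: (120 − 39) × $14,380 = $1,164,780
Per-day component: $407,550 + $1,164,780 = $1,572,330
Base plus per-day: $41,750 + $1,572,330 = $1,614,080
Enhancement: 60% of $1,614,080 = $968,448
Enhanced fine: $1,614,080 + $968,448 = $2,582,528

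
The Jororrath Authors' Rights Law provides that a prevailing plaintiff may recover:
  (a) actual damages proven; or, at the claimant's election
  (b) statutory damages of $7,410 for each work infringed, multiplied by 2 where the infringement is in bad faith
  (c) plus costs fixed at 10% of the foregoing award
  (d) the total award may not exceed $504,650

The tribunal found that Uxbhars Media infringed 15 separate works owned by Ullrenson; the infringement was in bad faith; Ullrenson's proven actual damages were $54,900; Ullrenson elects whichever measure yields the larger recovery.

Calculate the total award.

Statutory damages: 15 × $7,410 = $111,150
Doubled: 2 × $111,150 = $222,300
Greater of actual damages ($54,900) or enhanced statutory damages ($222,300): $222,300
Costs: 10% of $222,300 = $22,230
Award plus costs: $222,300 + $22,230 = $244,530
Cap at $504,650: $244,530 is within the cap, no reduction.

$244,530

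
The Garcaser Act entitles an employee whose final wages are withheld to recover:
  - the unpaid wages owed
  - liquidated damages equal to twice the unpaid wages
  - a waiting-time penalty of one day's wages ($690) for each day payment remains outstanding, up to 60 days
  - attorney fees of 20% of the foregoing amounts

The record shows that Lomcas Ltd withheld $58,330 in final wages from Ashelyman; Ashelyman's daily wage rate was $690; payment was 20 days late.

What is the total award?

$226,548

Doubled: 2 × $58,330 = $116,660
Penalty days: min(20, 60) = 20
Waiting-time penalty: 20 × $690 = $13,800
Subtotal: $58,330 + $116,660 + $13,800 = $188,790
Attorney fees: 20% of $188,790 = $37,758
Total award: $188,790 + $37,758 = $226,548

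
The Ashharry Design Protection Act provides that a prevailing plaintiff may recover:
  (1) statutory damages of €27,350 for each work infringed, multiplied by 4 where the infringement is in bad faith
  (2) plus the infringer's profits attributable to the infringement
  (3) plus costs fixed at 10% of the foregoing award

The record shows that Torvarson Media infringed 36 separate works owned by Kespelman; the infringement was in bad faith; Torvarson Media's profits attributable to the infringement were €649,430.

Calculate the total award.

€5,046,613

Statutory damages: 36 × €27,350 = €984,600
Multiplied by 4: 4 × €984,600 = €3,938,400
Combined award: €3,938,400 + €649,430 = €4,587,830
Costs: 10% of €4,587,830 = €458,783
Award plus costs: €4,587,830 + €458,783 = €5,046,613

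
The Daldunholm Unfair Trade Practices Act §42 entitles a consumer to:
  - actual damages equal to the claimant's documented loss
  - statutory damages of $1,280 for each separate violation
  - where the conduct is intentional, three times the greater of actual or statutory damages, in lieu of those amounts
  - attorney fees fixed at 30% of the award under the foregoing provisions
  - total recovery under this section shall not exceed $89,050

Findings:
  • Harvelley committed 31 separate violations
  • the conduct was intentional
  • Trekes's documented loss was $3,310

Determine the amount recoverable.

$89,050

Statutory damages: 31 × $1,280 = $39,680
Greater of actual damages ($3,310) or statutory damages ($39,680): $39,680
Trebled: 3 × $39,680 = $119,040
Attorney fees: 30% of $119,040 = $35,712
Total before cap: $119,040 + $35,712 = $154,752
Cap at $89,050: $154,752 exceeds the cap → $89,050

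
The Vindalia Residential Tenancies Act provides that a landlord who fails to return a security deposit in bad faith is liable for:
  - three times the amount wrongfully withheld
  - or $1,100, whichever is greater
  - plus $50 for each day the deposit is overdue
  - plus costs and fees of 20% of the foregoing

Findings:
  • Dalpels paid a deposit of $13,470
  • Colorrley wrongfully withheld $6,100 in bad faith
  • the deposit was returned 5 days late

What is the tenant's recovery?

Trebled: 3 × $6,100 = $18,300
Minimum $1,100: $18,300 meets the minimum, no increase.
Late-return penalty: 5 × $50 = $250
Damages plus late penalty: $18,300 + $250 = $18,550
Costs and fees: 20% of $18,550 = $3,710
Total recovery: $18,550 + $3,710 = $22,260

$22,260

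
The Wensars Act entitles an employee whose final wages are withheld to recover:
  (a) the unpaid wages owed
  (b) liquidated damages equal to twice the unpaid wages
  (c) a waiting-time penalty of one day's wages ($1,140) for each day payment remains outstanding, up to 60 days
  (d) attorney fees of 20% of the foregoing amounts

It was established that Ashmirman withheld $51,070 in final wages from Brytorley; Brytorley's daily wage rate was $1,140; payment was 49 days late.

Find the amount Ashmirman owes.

Doubled: 2 × $51,070 = $102,140
Penalty days: min(49, 60) = 49
Waiting-time penalty: 49 × $1,140 = $55,860
Subtotal: $51,070 + $102,140 + $55,860 = $209,070
Attorney fees: 20% of $209,070 = $41,814
Total award: $209,070 + $41,814 = $250,884

Total award: $250,884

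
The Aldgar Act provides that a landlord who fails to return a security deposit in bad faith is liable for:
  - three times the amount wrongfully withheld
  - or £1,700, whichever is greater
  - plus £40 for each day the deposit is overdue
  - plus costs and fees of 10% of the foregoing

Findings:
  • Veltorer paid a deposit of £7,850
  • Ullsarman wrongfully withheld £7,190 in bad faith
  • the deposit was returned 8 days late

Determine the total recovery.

£24,079

Trebled: 3 × £7,190 = £21,570
Minimum £1,700: £21,570 meets the minimum, no increase.
Late-return penalty: 8 × £40 = £320
Damages plus late penalty: £21,570 + £320 = £21,890
Costs and fees: 10% of £21,890 = £2,189
Total recovery: £21,890 + £2,189 = £24,079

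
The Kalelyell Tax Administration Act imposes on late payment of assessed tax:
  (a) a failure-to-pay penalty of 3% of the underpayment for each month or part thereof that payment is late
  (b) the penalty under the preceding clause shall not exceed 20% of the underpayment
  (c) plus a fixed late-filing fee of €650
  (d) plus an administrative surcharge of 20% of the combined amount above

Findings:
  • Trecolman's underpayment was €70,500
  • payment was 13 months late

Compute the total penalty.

€17,700

Accrued rate: 3% × 13 = 39%, capped at 20% → 20%
Failure-to-pay penalty: 20% of €70,500 = €14,100
Penalty before surcharge: €14,100 + €650 = €14,750
Administrative surcharge: 20% of €14,750 = €2,950
Total penalty: €14,750 + €2,950 = €17,700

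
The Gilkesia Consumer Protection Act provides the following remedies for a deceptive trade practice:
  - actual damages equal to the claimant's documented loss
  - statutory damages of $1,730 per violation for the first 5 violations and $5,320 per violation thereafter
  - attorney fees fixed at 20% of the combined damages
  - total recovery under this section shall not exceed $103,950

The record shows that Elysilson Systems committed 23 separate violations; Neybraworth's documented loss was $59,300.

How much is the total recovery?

First 5 violations: 5 × $1,730 = $8,650
Remaining violations: (23 − 5) × $5,320 = $95,760
Statutory damages: $8,650 + $95,760 = $104,410
Combined damages: $59,300 + $104,410 = $163,710
Attorney fees: 20% of $163,710 = $32,742
Total before cap: $163,710 + $32,742 = $196,452
Cap at $103,950: $196,452 exceeds the cap → $103,950

Total recovery: $103,950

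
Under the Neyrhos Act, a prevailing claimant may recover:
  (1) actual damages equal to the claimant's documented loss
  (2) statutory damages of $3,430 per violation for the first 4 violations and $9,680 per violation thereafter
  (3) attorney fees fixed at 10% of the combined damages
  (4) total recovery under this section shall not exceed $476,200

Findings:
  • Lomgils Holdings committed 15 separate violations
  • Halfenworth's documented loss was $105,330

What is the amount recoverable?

First 4 violations: 4 × $3,430 = $13,720
Remaining violations: (15 − 4) × $9,680 = $106,480
Statutory damages: $13,720 + $106,480 = $120,200
Combined damages: $105,330 + $120,200 = $225,530
Attorney fees: 10% of $225,530 = $22,553
Total before cap: $225,530 + $22,553 = $248,083
Cap at $476,200: $248,083 is within the cap, no reduction.

Total recovery: $248,083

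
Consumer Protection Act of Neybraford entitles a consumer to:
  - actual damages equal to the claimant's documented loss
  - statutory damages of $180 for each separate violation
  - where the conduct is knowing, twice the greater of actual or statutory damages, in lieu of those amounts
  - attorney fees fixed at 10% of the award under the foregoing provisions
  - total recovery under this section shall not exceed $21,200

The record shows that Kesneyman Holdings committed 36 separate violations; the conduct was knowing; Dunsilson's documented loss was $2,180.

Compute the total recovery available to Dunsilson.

$14,256

Statutory damages: 36 × $180 = $6,480
Greater of actual damages ($2,180) or statutory damages ($6,480): $6,480
Doubled: 2 × $6,480 = $12,960
Attorney fees: 10% of $12,960 = $1,296
Total before cap: $12,960 + $1,296 = $14,256
Cap at $21,200: $14,256 is within the cap, no reduction.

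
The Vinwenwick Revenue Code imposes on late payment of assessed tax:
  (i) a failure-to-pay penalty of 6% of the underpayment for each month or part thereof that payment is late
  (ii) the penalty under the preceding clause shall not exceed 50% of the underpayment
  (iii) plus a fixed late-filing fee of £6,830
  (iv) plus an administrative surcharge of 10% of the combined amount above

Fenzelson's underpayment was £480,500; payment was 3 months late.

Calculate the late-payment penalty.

Accrued rate: 6% × 3 = 18%, capped at 50% → 18%
Failure-to-pay penalty: 18% of £480,500 = £86,490
Penalty before surcharge: £86,490 + £6,830 = £93,320
Administrative surcharge: 10% of £93,320 = £9,332
Total penalty: £93,320 + £9,332 = £102,652

£102,652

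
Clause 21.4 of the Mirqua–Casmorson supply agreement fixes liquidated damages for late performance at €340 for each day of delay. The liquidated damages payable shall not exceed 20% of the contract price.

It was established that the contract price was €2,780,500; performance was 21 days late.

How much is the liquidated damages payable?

Per-day damages: 21 × €340 = €7,140
Cap: 20% of €2,780,500 = €556,100
Cap at €556,100: €7,140 is within the cap, no reduction.

€7,140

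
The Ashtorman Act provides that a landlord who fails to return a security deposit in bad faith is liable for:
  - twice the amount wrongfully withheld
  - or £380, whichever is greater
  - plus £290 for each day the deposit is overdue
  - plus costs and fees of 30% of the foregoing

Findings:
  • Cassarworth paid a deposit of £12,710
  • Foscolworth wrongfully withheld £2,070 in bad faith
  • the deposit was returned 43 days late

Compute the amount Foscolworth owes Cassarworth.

Doubled: 2 × £2,070 = £4,140
Minimum £380: £4,140 meets the minimum, no increase.
Late-return penalty: 43 × £290 = £12,470
Damages plus late penalty: £4,140 + £12,470 = £16,610
Costs and fees: 30% of £16,610 = £4,983
Total recovery: £16,610 + £4,983 = £21,593

£21,593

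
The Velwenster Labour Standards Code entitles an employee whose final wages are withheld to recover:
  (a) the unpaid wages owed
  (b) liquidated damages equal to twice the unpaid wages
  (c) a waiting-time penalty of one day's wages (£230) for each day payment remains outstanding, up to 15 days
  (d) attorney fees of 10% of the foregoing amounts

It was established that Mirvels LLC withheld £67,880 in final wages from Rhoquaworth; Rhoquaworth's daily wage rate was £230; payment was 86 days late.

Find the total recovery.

Doubled: 2 × £67,880 = £135,760
Penalty days: min(86, 15) = 15
Waiting-time penalty: 15 × £230 = £3,450
Subtotal: £67,880 + £135,760 + £3,450 = £207,090
Attorney fees: 10% of £207,090 = £20,709
Total award: £207,090 + £20,709 = £227,799

£227,799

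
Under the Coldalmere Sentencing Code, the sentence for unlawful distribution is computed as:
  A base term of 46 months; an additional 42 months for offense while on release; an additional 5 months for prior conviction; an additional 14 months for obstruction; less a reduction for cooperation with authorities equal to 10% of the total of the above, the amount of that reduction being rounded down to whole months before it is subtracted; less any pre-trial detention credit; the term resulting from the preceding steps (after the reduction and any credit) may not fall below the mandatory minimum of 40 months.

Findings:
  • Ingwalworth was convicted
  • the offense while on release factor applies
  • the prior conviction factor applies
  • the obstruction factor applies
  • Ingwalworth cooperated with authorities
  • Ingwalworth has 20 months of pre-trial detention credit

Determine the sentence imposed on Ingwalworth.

Offense while on release enhancement: +42 months
Prior conviction enhancement: +5 months
Obstruction enhancement: +14 months
Adjusted term: 46 months + 42 months + 5 months + 14 months = 107 months
Cooperation with authorities reduction: 10% of 107 months = 10 months (rounded down)
After reduction: 107 − 10 = 97 months
Less pre-trial detention credit: 97 months − 20 months = 77 months
Minimum 40 months: 77 months meets the minimum, no increase.

77 months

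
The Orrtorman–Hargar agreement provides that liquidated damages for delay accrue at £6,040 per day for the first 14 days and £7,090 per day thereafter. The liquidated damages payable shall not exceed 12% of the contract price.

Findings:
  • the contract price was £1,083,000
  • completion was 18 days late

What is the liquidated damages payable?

First 14 days: 14 × £6,040 = £84,560
Remaining days: (18 − 14) × £7,090 = £28,360
Accrued per-day damages: £84,560 + £28,360 = £112,920
Cap: 12% of £1,083,000 = £129,960
Cap at £129,960: £112,920 is within the cap, no reduction.

£112,920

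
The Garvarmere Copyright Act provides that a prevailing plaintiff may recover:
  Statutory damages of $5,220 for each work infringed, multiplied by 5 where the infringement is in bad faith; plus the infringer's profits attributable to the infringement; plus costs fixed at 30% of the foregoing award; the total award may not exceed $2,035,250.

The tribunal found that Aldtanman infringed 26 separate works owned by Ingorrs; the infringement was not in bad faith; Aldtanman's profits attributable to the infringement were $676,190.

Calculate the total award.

Statutory damages: 26 × $5,220 = $135,720
Infringement not in bad faith: no ×5 enhancement.
Combined award: $135,720 + $676,190 = $811,910
Costs: 30% of $811,910 = $243,573
Award plus costs: $811,910 + $243,573 = $1,055,483
Cap at $2,035,250: $1,055,483 is within the cap, no reduction.

$1,055,483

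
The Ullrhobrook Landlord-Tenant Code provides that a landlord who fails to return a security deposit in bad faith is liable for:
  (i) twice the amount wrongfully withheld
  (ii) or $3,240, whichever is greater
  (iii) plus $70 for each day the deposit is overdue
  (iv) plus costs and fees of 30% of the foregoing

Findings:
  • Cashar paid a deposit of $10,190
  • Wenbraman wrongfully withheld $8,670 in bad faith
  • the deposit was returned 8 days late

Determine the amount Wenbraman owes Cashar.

Recovery: $23,270

Doubled: 2 × $8,670 = $17,340
Minimum $3,240: $17,340 meets the minimum, no increase.
Late-return penalty: 8 × $70 = $560
Damages plus late penalty: $17,340 + $560 = $17,900
Costs and fees: 30% of $17,900 = $5,370
Total recovery: $17,900 + $5,370 = $23,270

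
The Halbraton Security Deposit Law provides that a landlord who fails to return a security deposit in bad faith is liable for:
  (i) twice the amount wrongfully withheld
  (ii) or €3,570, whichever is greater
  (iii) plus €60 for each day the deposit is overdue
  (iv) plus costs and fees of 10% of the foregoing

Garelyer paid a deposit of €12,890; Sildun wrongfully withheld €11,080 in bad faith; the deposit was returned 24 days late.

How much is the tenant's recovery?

€25,960

Doubled: 2 × €11,080 = €22,160
Minimum €3,570: €22,160 meets the minimum, no increase.
Late-return penalty: 24 × €60 = €1,440
Damages plus late penalty: €22,160 + €1,440 = €23,600
Costs and fees: 10% of €23,600 = €2,360
Total recovery: €23,600 + €2,360 = €25,960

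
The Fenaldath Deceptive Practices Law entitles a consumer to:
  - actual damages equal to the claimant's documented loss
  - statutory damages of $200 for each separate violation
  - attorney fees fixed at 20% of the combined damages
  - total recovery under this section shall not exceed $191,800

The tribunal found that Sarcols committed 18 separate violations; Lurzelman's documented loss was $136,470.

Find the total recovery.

Statutory damages: 18 × $200 = $3,600
Combined damages: $136,470 + $3,600 = $140,070
Attorney fees: 20% of $140,070 = $28,014
Total before cap: $140,070 + $28,014 = $168,084
Cap at $191,800: $168,084 is within the cap, no reduction.

$168,084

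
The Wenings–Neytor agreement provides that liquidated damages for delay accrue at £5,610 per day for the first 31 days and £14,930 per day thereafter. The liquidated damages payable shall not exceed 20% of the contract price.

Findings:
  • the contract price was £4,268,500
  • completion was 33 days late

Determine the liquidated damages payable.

First 31 days: 31 × £5,610 = £173,910
Remaining days: (33 − 31) × £14,930 = £29,860
Accrued per-day damages: £173,910 + £29,860 = £203,770
Cap: 20% of £4,268,500 = £853,700
Cap at £853,700: £203,770 is within the cap, no reduction.

£203,770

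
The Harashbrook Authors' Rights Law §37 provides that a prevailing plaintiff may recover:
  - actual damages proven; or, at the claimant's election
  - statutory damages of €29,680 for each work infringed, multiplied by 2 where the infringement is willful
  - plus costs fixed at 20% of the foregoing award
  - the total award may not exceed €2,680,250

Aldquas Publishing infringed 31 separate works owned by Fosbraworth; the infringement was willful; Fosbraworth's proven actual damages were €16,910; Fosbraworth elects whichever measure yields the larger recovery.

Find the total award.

Statutory damages: 31 × €29,680 = €920,080
Doubled: 2 × €920,080 = €1,840,160
Greater of actual damages (€16,910) or enhanced statutory damages (€1,840,160): €1,840,160
Costs: 20% of €1,840,160 = €368,032
Award plus costs: €1,840,160 + €368,032 = €2,208,192
Cap at €2,680,250: €2,208,192 is within the cap, no reduction.

€2,208,192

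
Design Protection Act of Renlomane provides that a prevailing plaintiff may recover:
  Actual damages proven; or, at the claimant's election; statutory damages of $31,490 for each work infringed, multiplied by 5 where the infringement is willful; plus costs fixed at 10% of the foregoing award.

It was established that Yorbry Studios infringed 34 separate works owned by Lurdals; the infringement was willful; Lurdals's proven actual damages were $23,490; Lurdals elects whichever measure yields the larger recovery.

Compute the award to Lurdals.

Award: $5,888,630

Statutory damages: 34 × $31,490 = $1,070,660
Multiplied by 5: 5 × $1,070,660 = $5,353,300
Greater of actual damages ($23,490) or enhanced statutory damages ($5,353,300): $5,353,300
Costs: 10% of $5,353,300 = $535,330
Award plus costs: $5,353,300 + $535,330 = $5,888,630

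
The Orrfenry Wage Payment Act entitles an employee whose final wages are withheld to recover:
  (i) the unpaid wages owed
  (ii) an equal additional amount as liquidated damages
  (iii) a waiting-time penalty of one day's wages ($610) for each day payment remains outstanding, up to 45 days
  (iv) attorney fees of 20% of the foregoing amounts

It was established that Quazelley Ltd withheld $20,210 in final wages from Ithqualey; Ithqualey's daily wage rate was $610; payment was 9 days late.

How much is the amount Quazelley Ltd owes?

$55,092

Liquidated damages (equal amount): $20,210
Penalty days: min(9, 45) = 9
Waiting-time penalty: 9 × $610 = $5,490
Subtotal: $20,210 + $20,210 + $5,490 = $45,910
Attorney fees: 20% of $45,910 = $9,182
Total award: $45,910 + $9,182 = $55,092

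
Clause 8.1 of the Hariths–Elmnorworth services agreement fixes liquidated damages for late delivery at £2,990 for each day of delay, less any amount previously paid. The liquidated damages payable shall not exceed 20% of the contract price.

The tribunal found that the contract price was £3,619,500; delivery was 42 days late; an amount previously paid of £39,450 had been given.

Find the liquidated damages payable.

£86,130

Per-day damages: 42 × £2,990 = £125,580
Less amount previously paid: £125,580 − £39,450 = £86,130
Cap: 20% of £3,619,500 = £723,900
Cap at £723,900: £86,130 is within the cap, no reduction.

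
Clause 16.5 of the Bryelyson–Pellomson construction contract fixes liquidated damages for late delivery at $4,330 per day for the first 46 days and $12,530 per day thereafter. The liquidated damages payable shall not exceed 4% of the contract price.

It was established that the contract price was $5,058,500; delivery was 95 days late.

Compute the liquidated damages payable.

First 46 days: 46 × $4,330 = $199,180
Remaining days: (95 − 46) × $12,530 = $613,970
Accrued per-day damages: $199,180 + $613,970 = $813,150
Cap: 4% of $5,058,500 = $202,340
Cap at $202,340: $813,150 exceeds the cap → $202,340

$202,340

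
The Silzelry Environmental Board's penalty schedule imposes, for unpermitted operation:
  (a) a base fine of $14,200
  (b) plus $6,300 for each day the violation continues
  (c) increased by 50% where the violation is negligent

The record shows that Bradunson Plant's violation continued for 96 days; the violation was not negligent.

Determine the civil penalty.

$619,000

Per-day component: 96 × $6,300 = $604,800
Base plus per-day: $14,200 + $604,800 = $619,000
The violation was not negligent: no 50% increase.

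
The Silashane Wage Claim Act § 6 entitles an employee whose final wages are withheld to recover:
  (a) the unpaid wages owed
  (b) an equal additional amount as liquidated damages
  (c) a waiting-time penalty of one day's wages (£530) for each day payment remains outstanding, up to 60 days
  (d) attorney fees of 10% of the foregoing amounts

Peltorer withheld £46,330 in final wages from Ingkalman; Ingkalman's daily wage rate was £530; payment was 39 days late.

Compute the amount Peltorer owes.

Liquidated damages (equal amount): £46,330
Penalty days: min(39, 60) = 39
Waiting-time penalty: 39 × £530 = £20,670
Subtotal: £46,330 + £46,330 + £20,670 = £113,330
Attorney fees: 10% of £113,330 = £11,333
Total award: £113,330 + £11,333 = £124,663

£124,663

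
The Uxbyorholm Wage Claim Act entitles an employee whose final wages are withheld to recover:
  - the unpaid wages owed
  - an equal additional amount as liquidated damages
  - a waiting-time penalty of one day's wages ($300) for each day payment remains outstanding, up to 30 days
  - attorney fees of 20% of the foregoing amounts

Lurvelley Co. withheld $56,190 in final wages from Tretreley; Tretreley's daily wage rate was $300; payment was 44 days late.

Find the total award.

$145,656

Liquidated damages (equal amount): $56,190
Penalty days: min(44, 30) = 30
Waiting-time penalty: 30 × $300 = $9,000
Subtotal: $56,190 + $56,190 + $9,000 = $121,380
Attorney fees: 20% of $121,380 = $24,276
Total award: $121,380 + $24,276 = $145,656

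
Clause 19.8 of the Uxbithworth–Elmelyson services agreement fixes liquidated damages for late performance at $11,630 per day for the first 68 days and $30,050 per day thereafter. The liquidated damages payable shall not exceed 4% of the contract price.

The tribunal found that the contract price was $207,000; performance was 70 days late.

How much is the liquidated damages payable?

First 68 days: 68 × $11,630 = $790,840
Remaining days: (70 − 68) × $30,050 = $60,100
Accrued per-day damages: $790,840 + $60,100 = $850,940
Cap: 4% of $207,000 = $8,280
Cap at $8,280: $850,940 exceeds the cap → $8,280

$8,280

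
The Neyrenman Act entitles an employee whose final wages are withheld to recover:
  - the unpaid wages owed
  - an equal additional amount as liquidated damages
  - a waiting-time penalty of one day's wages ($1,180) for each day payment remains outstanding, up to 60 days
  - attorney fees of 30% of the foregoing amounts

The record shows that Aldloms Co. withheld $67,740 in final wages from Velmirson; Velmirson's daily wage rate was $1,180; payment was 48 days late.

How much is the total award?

$249,756

Liquidated damages (equal amount): $67,740
Penalty days: min(48, 60) = 48
Waiting-time penalty: 48 × $1,180 = $56,640
Subtotal: $67,740 + $67,740 + $56,640 = $192,120
Attorney fees: 30% of $192,120 = $57,636
Total award: $192,120 + $57,636 = $249,756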